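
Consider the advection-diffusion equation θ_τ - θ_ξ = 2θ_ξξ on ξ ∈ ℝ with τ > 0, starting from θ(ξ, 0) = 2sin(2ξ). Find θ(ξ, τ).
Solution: Moving frame: η = ξ + τ, σ = τ, θ = u(η,σ), so θ_τ = u_σ + u_η and θ_ξξ = u_ηη.
Hence θ_τ - θ_ξ = u_σ and the PDE becomes the heat equation u_σ = 2u_ηη on η ∈ ℝ.
Initial data: u(η,0) = θ(η,0) = 2sin(2η). Each mode sin(nη) decays as exp(-2n²σ) on ℝ, so u(η,σ) = Σ c_n exp(-2n²σ) sin(nη) with c_2=2: u(η,σ) = 2exp(-8σ)sin(2η).
Substituting back: θ(ξ,τ) = u(ξ + τ, τ).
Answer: θ(ξ, τ) = 2exp(-8τ)sin(2ξ + 2τ)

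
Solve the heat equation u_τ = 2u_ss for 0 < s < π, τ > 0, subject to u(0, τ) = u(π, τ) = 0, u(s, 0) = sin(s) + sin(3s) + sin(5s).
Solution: Separating variables: u = Σ c_n exp(-2n²τ) sin(ns). From u(s,0) = sin(s) + sin(3s) + sin(5s): c_1=1, c_3=1, c_5=1.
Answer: u(s, τ) = exp(-2τ)sin(s) + exp(-18τ)sin(3s) + exp(-50τ)sin(5s)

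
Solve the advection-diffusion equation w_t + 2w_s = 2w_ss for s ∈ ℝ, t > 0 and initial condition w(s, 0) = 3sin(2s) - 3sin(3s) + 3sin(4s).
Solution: Moving frame: η = s - 2t, σ = t, w = u(η,σ), so w_t = u_σ - 2u_η and w_ss = u_ηη.
Hence w_t + 2w_s = u_σ and the PDE becomes the heat equation u_σ = 2u_ηη on η ∈ ℝ.
Initial data: u(η,0) = w(η,0) = 3sin(2η) - 3sin(3η) + 3sin(4η). Each mode sin(nη) decays as exp(-2n²σ) on ℝ, so u(η,σ) = Σ c_n exp(-2n²σ) sin(nη) with c_2=3, c_3=-3, c_4=3: u(η,σ) = 3exp(-8σ)sin(2η) - 3exp(-18σ)sin(3η) + 3exp(-32σ)sin(4η).
Substituting back: w(s,t) = u(s - 2t, t).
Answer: w(s, t) = 3exp(-8t)sin(2s - 4t) - 3exp(-18t)sin(3s - 6t) + 3exp(-32t)sin(4s - 8t)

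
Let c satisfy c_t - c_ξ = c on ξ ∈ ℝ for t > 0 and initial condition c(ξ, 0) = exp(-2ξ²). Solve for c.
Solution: Substitute c = exp(t)u.
Then c_t = exp(t)(u_t + u), c_ξ = exp(t)u_ξ; substituting and dividing by exp(t), the lower-order terms cancel: u_t - u_ξ = 0 (standard advection equation).
Data for u: u(ξ,0) = c(ξ,0) = exp(-2ξ²).
By characteristics (dξ/dt = -1), u(ξ,t) = f(ξ + t) with f = u(·, 0).
So u(ξ,t) = exp(-2(t + ξ)²), and c(ξ,t) = exp(t)u(ξ,t).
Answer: c(ξ, t) = exp(t)exp(-2(t + ξ)²)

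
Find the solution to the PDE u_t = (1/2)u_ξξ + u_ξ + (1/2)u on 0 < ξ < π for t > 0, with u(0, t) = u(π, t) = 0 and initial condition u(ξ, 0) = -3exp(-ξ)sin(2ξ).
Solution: Substitute u = exp(-ξ)w.
Then u_ξ = exp(-ξ)(w_ξ - w), u_ξξ = exp(-ξ)(w_ξξ - 2w_ξ + w), u_t = exp(-ξ)w_t; substituting and dividing by exp(-ξ), the lower-order terms cancel: w_t = (1/2)w_ξξ (standard heat equation).
Data for w: w(ξ,0) = exp(ξ)u(ξ,0) = -3sin(2ξ). The boundary conditions carry over: w(0,t) = w(π,t) = 0.
Separating variables: w = Σ c_n exp(-n²t/2) sin(nξ). From w(ξ,0) = -3sin(2ξ): c_2=-3.
So w(ξ,t) = -3exp(-2t)sin(2ξ), and u(ξ,t) = exp(-ξ)w(ξ,t).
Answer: u(ξ, t) = -3exp(-2t)exp(-ξ)sin(2ξ)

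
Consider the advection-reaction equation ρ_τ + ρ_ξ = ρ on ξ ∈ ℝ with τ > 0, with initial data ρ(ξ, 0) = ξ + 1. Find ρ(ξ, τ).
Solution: Substitute ρ = exp(τ)u.
Then ρ_τ = exp(τ)(u_τ + u), ρ_ξ = exp(τ)u_ξ; substituting and dividing by exp(τ), the lower-order terms cancel: u_τ + u_ξ = 0 (standard advection equation).
Data for u: u(ξ,0) = ρ(ξ,0) = ξ + 1.
By characteristics (dξ/dτ = 1), u(ξ,τ) = f(ξ - τ) with f = u(·, 0).
So u(ξ,τ) = ξ - τ + 1, and ρ(ξ,τ) = exp(τ)u(ξ,τ).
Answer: ρ(ξ, τ) = ξexp(τ) - τexp(τ) + exp(τ)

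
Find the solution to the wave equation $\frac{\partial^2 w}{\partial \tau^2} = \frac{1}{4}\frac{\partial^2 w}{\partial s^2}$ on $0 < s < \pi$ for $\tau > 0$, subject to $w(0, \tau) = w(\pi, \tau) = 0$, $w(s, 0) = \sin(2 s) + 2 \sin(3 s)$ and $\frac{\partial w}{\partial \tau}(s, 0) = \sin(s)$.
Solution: Using separation of variables $w = X(s)T(\tau)$:
Eigenfunctions: $\sin(ns)$, $n = 1, 2, 3, \ldots$
General solution: $w(s, \tau) = \sum [A_n \cos(n \tau/2) + B_n \sin(n \tau/2)] \sin(ns)$
From $w(s,0) = \sin(2 s) + 2 \sin(3 s)$: $A_2=1, A_3=2$. From $w_{\tau}(s,0) = \sin(s)$, using $w_{\tau}(s,0) = \sum \omega_n B_n \sin(ns)$ with $\omega_n = n/2$: $B_1 = 1/(1/2) = 2$.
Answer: $w(s, \tau) = 2 \sin(\tau/2) \sin(s) + \sin(2 s) \cos(\tau) + 2 \sin(3 s) \cos(3 \tau/2)$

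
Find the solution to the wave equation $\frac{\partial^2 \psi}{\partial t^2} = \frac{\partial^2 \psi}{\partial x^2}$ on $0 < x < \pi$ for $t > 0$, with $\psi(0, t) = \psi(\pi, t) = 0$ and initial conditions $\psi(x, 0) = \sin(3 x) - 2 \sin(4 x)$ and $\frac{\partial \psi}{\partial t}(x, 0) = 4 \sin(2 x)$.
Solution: Using separation of variables $\psi = X(x)T(t)$:
Eigenfunctions: $\sin(nx)$, $n = 1, 2, 3, \ldots$
General solution: $\psi(x, t) = \sum [A_n \cos(n t) + B_n \sin(n t)] \sin(nx)$
From $\psi(x,0) = \sin(3 x) - 2 \sin(4 x)$: $A_3=1, A_4=-2$. From $\psi_t(x,0) = 4 \sin(2 x)$, using $\psi_t(x,0) = \sum \omega_n B_n \sin(nx)$ with $\omega_n = n$: $B_2 = 4/2 = 2$.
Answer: $\psi(x, t) = 2 \sin(2 t) \sin(2 x) + \sin(3 x) \cos(3 t) - 2 \sin(4 x) \cos(4 t)$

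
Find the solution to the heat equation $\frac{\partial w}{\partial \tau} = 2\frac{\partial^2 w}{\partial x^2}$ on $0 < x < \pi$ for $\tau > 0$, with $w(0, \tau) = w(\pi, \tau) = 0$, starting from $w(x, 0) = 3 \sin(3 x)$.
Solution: Using separation of variables $w = X(x)T(\tau)$:
Eigenfunctions: $\sin(nx)$, $n = 1, 2, 3, \ldots$
General solution: $w(x, \tau) = \sum c_n \sin(nx) e^{-2n^2 \tau}$
Matching $w(x,0) = 3 \sin(3 x)$ term by term: $c_3=3$.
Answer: $w(x, \tau) = 3 e^{-18 \tau} \sin(3 x)$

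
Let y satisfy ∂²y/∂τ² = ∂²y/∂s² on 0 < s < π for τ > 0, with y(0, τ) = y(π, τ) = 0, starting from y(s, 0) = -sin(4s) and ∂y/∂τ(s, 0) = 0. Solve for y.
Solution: Separating variables: y = Σ [A_n cos(ω_n τ) + B_n sin(ω_n τ)] sin(ns), ω_n = n. From ICs: A_4=-1.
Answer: y(s, τ) = -sin(4s)cos(4τ)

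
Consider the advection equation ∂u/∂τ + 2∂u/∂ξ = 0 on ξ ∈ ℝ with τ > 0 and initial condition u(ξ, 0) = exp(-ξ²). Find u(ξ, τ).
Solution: By method of characteristics (waves move right with speed 2):
Along characteristics ξ - 2τ = const, u is constant, so u(ξ,τ) = f(ξ - 2τ) with f = u(·, 0).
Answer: u(ξ, τ) = exp(-(ξ - 2τ)²)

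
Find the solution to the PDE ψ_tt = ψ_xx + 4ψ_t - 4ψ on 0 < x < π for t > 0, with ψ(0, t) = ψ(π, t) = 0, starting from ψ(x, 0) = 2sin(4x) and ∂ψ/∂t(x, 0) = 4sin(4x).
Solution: Substitute ψ = exp(2t)u.
Then ψ_t = exp(2t)(u_t + 2u), ψ_tt = exp(2t)(u_tt + 4u_t + 4u), ψ_xx = exp(2t)u_xx; substituting and dividing by exp(2t), the lower-order terms cancel: u_tt = u_xx (standard wave equation).
Data for u: u(x,0) = ψ(x,0) = 2sin(4x); u_t(x,0) = ψ_t(x,0) - 2ψ(x,0) = 0. The boundary conditions carry over: u(0,t) = u(π,t) = 0.
Separating variables: u = Σ [A_n cos(ω_n t) + B_n sin(ω_n t)] sin(nx), ω_n = n. From ICs: A_4=2.
So u(x,t) = 2sin(4x)cos(4t), and ψ(x,t) = exp(2t)u(x,t).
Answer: ψ(x, t) = 2exp(2t)sin(4x)cos(4t)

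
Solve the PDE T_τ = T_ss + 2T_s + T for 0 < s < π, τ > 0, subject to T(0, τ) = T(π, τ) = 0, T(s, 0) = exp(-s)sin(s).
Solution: Substitute T = exp(-s)u, i.e. u = exp(s)T.
By the product rule, T_s = exp(-s)(u_s - u), T_ss = exp(-s)(u_ss - 2u_s + u), T_τ = exp(-s)u_τ.
Substituting into the PDE and dividing by exp(-s): u_τ = (u_ss - 2u_s + u) + 2(u_s - u) + u.
The lower-order terms cancel, leaving the standard heat equation u_τ = u_ss.
Initial data for u: u(s,0) = exp(s)T(s,0) = sin(s). The boundary conditions carry over: u(0,τ) = u(π,τ) = 0.
Solve for u:
  Using separation of variables u = X(s)G(τ):
  Eigenfunctions: sin(ns), n = 1, 2, 3, ...
  General solution: u(s, τ) = Σ c_n sin(ns) exp(-n² τ)
  Matching u(s,0) = sin(s) term by term: c_1=1.
Hence u(s,τ) = exp(-τ)sin(s).
Transform back: T(s,τ) = exp(-s)u(s,τ).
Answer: T(s, τ) = exp(-s)exp(-τ)sin(s)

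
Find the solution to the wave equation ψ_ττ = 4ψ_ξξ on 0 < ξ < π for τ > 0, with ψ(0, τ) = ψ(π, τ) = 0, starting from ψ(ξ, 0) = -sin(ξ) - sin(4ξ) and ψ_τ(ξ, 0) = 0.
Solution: Separating variables: ψ = Σ [A_n cos(ω_n τ) + B_n sin(ω_n τ)] sin(nξ), ω_n = 2n. From ICs: A_1=-1, A_4=-1.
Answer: ψ(ξ, τ) = -sin(ξ)cos(2τ) - sin(4ξ)cos(8τ)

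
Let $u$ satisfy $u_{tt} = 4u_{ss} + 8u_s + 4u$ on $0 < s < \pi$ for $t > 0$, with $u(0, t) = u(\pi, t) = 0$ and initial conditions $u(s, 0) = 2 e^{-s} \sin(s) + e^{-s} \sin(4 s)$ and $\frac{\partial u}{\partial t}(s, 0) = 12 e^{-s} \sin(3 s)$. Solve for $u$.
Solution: Substitute $u = e^{-s}w$, i.e. $w = e^{s}u$.
By the product rule, $u_s = e^{-s}(w_s - w)$, $u_{ss} = e^{-s}(w_{ss} - 2w_s + w)$, $u_{tt} = e^{-s}w_{tt}$.
Substituting into the PDE and dividing by $e^{-s}$: $w_{tt} = 4(w_{ss} - 2w_s + w) + 8(w_s - w) + 4w$.
The lower-order terms cancel, leaving the standard wave equation $w_{tt} = 4w_{ss}$.
Initial data for $w$: $w(s,0) = e^{s}u(s,0) = 2 \sin(s) + \sin(4 s)$; $w_t(s,0) = e^{s}u_t(s,0) = 12 \sin(3 s)$. The boundary conditions carry over: $w(0,t) = w(\pi,t) = 0$.
Solve for $w$:
  Using separation of variables $w = X(s)T(t)$:
  Eigenfunctions: $\sin(ns)$, $n = 1, 2, 3, \ldots$
  General solution: $w(s, t) = \sum [A_n \cos(2n t) + B_n \sin(2n t)] \sin(ns)$
  From $w(s,0) = 2 \sin(s) + \sin(4 s)$: $A_1=2, A_4=1$. From $w_t(s,0) = 12 \sin(3 s)$, using $w_t(s,0) = \sum \omega_n B_n \sin(ns)$ with $\omega_n = 2n$: $B_3 = 12/6 = 2$.
Hence $w(s,t) = 2 \sin(s) \cos(2 t) + 2 \sin(3 s) \sin(6 t) + \sin(4 s) \cos(8 t)$.
Transform back: $u(s,t) = e^{-s}w(s,t)$.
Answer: $u(s, t) = 2 e^{-s} \sin(s) \cos(2 t) + 2 e^{-s} \sin(3 s) \sin(6 t) + e^{-s} \sin(4 s) \cos(8 t)$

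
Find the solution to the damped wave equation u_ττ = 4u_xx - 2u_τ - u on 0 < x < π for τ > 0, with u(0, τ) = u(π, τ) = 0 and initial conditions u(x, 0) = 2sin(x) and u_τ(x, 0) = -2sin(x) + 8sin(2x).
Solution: Substitute u = exp(-τ)w.
Then u_τ = exp(-τ)(w_τ - w), u_ττ = exp(-τ)(w_ττ - 2w_τ + w), u_xx = exp(-τ)w_xx; substituting and dividing by exp(-τ), the lower-order terms cancel: w_ττ = 4w_xx (standard wave equation).
Data for w: w(x,0) = u(x,0) = 2sin(x); w_τ(x,0) = u_τ(x,0) + u(x,0) = 8sin(2x). The boundary conditions carry over: w(0,τ) = w(π,τ) = 0.
Separating variables: w = Σ [A_n cos(ω_n τ) + B_n sin(ω_n τ)] sin(nx), ω_n = 2n. From ICs (B_n = velocity coefficient / ω_n): A_1=2, B_2=2.
So w(x,τ) = 2sin(x)cos(2τ) + 2sin(2x)sin(4τ), and u(x,τ) = exp(-τ)w(x,τ).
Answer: u(x, τ) = 2exp(-τ)sin(x)cos(2τ) + 2exp(-τ)sin(2x)sin(4τ)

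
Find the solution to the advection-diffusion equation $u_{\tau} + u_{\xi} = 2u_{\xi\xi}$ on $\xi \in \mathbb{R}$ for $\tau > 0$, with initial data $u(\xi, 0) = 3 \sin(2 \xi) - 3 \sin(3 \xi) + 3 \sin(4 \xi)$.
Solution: Moving frame: $\eta = \xi - \tau$, $\sigma = \tau$, $u = w(\eta,\sigma)$, so $u_{\tau} = w_{\sigma} - w_{\eta}$ and $u_{\xi\xi} = w_{\eta\eta}$.
Hence $u_{\tau} + u_{\xi} = w_{\sigma}$ and the PDE becomes the heat equation $w_{\sigma} = 2w_{\eta\eta}$ on $\eta \in \mathbb{R}$.
Initial data: $w(\eta,0) = u(\eta,0) = 3 \sin(2 \eta) - 3 \sin(3 \eta) + 3 \sin(4 \eta)$. Each mode $\sin(n\eta)$ decays as $e^{-2n^2\sigma}$ on $\mathbb{R}$, so $w(\eta,\sigma) = \sum c_n e^{-2n^2\sigma} \sin(n\eta)$ with $c_2=3, c_3=-3, c_4=3$: $w(\eta,\sigma) = 3 e^{-8 \sigma} \sin(2 \eta) - 3 e^{-18 \sigma} \sin(3 \eta) + 3 e^{-32 \sigma} \sin(4 \eta)$.
Substituting back: $u(\xi,\tau) = w(\xi - \tau, \tau)$.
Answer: $u(\xi, \tau) = -3 e^{-8 \tau} \sin(2 \tau - 2 \xi) + 3 e^{-18 \tau} \sin(3 \tau - 3 \xi) - 3 e^{-32 \tau} \sin(4 \tau - 4 \xi)$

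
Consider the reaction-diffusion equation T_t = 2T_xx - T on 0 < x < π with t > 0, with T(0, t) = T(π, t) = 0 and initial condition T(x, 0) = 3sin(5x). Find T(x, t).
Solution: Substitute T = exp(-t)u.
Then T_t = exp(-t)(u_t - u), T_xx = exp(-t)u_xx; substituting and dividing by exp(-t), the lower-order terms cancel: u_t = 2u_xx (standard heat equation).
Data for u: u(x,0) = T(x,0) = 3sin(5x). The boundary conditions carry over: u(0,t) = u(π,t) = 0.
Separating variables: u = Σ c_n exp(-2n²t) sin(nx). From u(x,0) = 3sin(5x): c_5=3.
So u(x,t) = 3exp(-50t)sin(5x), and T(x,t) = exp(-t)u(x,t).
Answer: T(x, t) = 3exp(-51t)sin(5x)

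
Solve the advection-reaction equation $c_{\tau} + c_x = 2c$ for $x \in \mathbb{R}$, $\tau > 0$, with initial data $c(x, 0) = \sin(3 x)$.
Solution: Substitute $c = e^{2\tau}u$, i.e. $u = e^{-2\tau}c$.
By the product rule, $c_{\tau} = e^{2\tau}(u_{\tau} + 2u)$, $c_x = e^{2\tau}u_x$.
Substituting into the PDE and dividing by $e^{2\tau}$: $u_{\tau} + 2u + u_x = 2u$.
The lower-order terms cancel, leaving the standard advection equation $u_{\tau} + u_x = 0$.
Initial data for $u$: $u(x,0) = c(x,0) = \sin(3 x)$.
Solve for $u$:
  By method of characteristics (waves move right with speed 1):
  Along characteristics $x - \tau =$ const, $u$ is constant, so $u(x,\tau) = f(x - \tau)$ with $f = u( \cdot , 0)$.
Hence $u(x,\tau) = \sin(3 x - 3 \tau)$.
Transform back: $c(x,\tau) = e^{2\tau}u(x,\tau)$.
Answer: $c(x, \tau) = - e^{2 \tau} \sin(3 \tau - 3 x)$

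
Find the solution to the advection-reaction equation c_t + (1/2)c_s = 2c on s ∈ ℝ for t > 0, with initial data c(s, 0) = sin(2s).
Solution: Substitute c = exp(2t)u, i.e. u = exp(-2t)c.
By the product rule, c_t = exp(2t)(u_t + 2u), c_s = exp(2t)u_s.
Substituting into the PDE and dividing by exp(2t): u_t + 2u + (1/2)u_s = 2u.
The lower-order terms cancel, leaving the standard advection equation u_t + (1/2)u_s = 0.
Initial data for u: u(s,0) = c(s,0) = sin(2s).
Solve for u:
  By method of characteristics (waves move right with speed 1/2):
  Along characteristics s - (1/2)t = const, u is constant, so u(s,t) = f(s - (1/2)t) with f = u(·, 0).
Hence u(s,t) = sin(2s - t).
Transform back: c(s,t) = exp(2t)u(s,t).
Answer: c(s, t) = exp(2t)sin(2s - t)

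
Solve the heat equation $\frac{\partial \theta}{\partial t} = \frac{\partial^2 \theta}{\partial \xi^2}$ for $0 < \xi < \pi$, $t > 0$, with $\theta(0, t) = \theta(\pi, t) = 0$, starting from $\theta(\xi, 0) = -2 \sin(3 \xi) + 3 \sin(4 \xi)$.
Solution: Using separation of variables $\theta = X(\xi)G(t)$:
Eigenfunctions: $\sin(n\xi)$, $n = 1, 2, 3, \ldots$
General solution: $\theta(\xi, t) = \sum c_n \sin(n\xi) e^{-n^2 t}$
Matching $\theta(\xi,0) = -2 \sin(3 \xi) + 3 \sin(4 \xi)$ term by term: $c_3=-2, c_4=3$.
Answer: $\theta(\xi, t) = -2 e^{-9 t} \sin(3 \xi) + 3 e^{-16 t} \sin(4 \xi)$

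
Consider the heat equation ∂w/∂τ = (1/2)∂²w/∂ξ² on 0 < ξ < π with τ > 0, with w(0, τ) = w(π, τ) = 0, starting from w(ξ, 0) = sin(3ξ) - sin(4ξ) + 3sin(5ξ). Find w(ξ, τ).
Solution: Using separation of variables w = X(ξ)T(τ):
Eigenfunctions: sin(nξ), n = 1, 2, 3, ...
General solution: w(ξ, τ) = Σ c_n sin(nξ) exp(-n² τ/2)
Matching w(ξ,0) = sin(3ξ) - sin(4ξ) + 3sin(5ξ) term by term: c_3=1, c_4=-1, c_5=3.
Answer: w(ξ, τ) = -exp(-8τ)sin(4ξ) + exp(-9τ/2)sin(3ξ) + 3exp(-25τ/2)sin(5ξ)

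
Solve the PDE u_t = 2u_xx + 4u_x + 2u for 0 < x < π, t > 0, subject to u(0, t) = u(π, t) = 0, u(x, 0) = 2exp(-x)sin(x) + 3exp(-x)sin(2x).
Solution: Substitute u = exp(-x)w.
Then u_x = exp(-x)(w_x - w), u_xx = exp(-x)(w_xx - 2w_x + w), u_t = exp(-x)w_t; substituting and dividing by exp(-x), the lower-order terms cancel: w_t = 2w_xx (standard heat equation).
Data for w: w(x,0) = exp(x)u(x,0) = 2sin(x) + 3sin(2x). The boundary conditions carry over: w(0,t) = w(π,t) = 0.
Separating variables: w = Σ c_n exp(-2n²t) sin(nx). From w(x,0) = 2sin(x) + 3sin(2x): c_1=2, c_2=3.
So w(x,t) = 2exp(-2t)sin(x) + 3exp(-8t)sin(2x), and u(x,t) = exp(-x)w(x,t).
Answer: u(x, t) = 2exp(-2t)exp(-x)sin(x) + 3exp(-8t)exp(-x)sin(2x)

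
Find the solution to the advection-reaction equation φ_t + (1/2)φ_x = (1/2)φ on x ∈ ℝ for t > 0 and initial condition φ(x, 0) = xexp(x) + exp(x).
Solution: Substitute φ = exp(x)u.
Then φ_x = exp(x)(u_x + u), φ_t = exp(x)u_t; substituting and dividing by exp(x), the lower-order terms cancel: u_t + (1/2)u_x = 0 (standard advection equation).
Data for u: u(x,0) = exp(-x)φ(x,0) = x + 1.
By characteristics (dx/dt = 1/2), u(x,t) = f(x - (1/2)t) with f = u(·, 0).
So u(x,t) = -(1/2)t + x + 1, and φ(x,t) = exp(x)u(x,t).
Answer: φ(x, t) = -(1/2)texp(x) + xexp(x) + exp(x)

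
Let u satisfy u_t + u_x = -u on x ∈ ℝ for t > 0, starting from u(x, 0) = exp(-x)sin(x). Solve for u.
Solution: Substitute u = exp(-x)w.
Then u_x = exp(-x)(w_x - w), u_t = exp(-x)w_t; substituting and dividing by exp(-x), the lower-order terms cancel: w_t + w_x = 0 (standard advection equation).
Data for w: w(x,0) = exp(x)u(x,0) = sin(x).
By characteristics (dx/dt = 1), w(x,t) = f(x - t) with f = w(·, 0).
So w(x,t) = -sin(t - x), and u(x,t) = exp(-x)w(x,t).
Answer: u(x, t) = -exp(-x)sin(t - x)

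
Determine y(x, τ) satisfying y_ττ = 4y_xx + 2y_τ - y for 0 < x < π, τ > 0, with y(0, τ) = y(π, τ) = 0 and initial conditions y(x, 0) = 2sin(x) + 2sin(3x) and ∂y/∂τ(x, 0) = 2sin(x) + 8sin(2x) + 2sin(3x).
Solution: Substitute y = exp(τ)u.
Then y_τ = exp(τ)(u_τ + u), y_ττ = exp(τ)(u_ττ + 2u_τ + u), y_xx = exp(τ)u_xx; substituting and dividing by exp(τ), the lower-order terms cancel: u_ττ = 4u_xx (standard wave equation).
Data for u: u(x,0) = y(x,0) = 2sin(x) + 2sin(3x); u_τ(x,0) = y_τ(x,0) - y(x,0) = 8sin(2x). The boundary conditions carry over: u(0,τ) = u(π,τ) = 0.
Separating variables: u = Σ [A_n cos(ω_n τ) + B_n sin(ω_n τ)] sin(nx), ω_n = 2n. From ICs (B_n = velocity coefficient / ω_n): A_1=2, A_3=2, B_2=2.
So u(x,τ) = 2sin(x)cos(2τ) + 2sin(2x)sin(4τ) + 2sin(3x)cos(6τ), and y(x,τ) = exp(τ)u(x,τ).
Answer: y(x, τ) = 2exp(τ)sin(x)cos(2τ) + 2exp(τ)sin(2x)sin(4τ) + 2exp(τ)sin(3x)cos(6τ)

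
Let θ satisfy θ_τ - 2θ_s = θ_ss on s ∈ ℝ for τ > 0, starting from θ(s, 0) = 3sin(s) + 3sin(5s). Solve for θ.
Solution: Moving frame: η = s + 2τ, σ = τ, θ = u(η,σ), so θ_τ = u_σ + 2u_η and θ_ss = u_ηη.
Hence θ_τ - 2θ_s = u_σ and the PDE becomes the heat equation u_σ = u_ηη on η ∈ ℝ.
Initial data: u(η,0) = θ(η,0) = 3sin(η) + 3sin(5η). Each mode sin(nη) decays as exp(-n²σ) on ℝ, so u(η,σ) = Σ c_n exp(-n²σ) sin(nη) with c_1=3, c_5=3: u(η,σ) = 3exp(-σ)sin(η) + 3exp(-25σ)sin(5η).
Substituting back: θ(s,τ) = u(s + 2τ, τ).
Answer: θ(s, τ) = 3exp(-τ)sin(s + 2τ) + 3exp(-25τ)sin(5s + 10τ)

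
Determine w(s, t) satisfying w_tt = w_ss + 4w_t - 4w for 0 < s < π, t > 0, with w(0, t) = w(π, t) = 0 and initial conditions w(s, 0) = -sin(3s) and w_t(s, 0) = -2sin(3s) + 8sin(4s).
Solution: Substitute w = exp(2t)u.
Then w_t = exp(2t)(u_t + 2u), w_tt = exp(2t)(u_tt + 4u_t + 4u), w_ss = exp(2t)u_ss; substituting and dividing by exp(2t), the lower-order terms cancel: u_tt = u_ss (standard wave equation).
Data for u: u(s,0) = w(s,0) = -sin(3s); u_t(s,0) = w_t(s,0) - 2w(s,0) = 8sin(4s). The boundary conditions carry over: u(0,t) = u(π,t) = 0.
Separating variables: u = Σ [A_n cos(ω_n t) + B_n sin(ω_n t)] sin(ns), ω_n = n. From ICs (B_n = velocity coefficient / ω_n): A_3=-1, B_4=2.
So u(s,t) = -sin(3s)cos(3t) + 2sin(4s)sin(4t), and w(s,t) = exp(2t)u(s,t).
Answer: w(s, t) = -exp(2t)sin(3s)cos(3t) + 2exp(2t)sin(4s)sin(4t)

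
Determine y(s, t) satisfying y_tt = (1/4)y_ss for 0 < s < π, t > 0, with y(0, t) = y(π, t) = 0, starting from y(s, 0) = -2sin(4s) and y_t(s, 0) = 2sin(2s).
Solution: Using separation of variables y = X(s)T(t):
Eigenfunctions: sin(ns), n = 1, 2, 3, ...
General solution: y(s, t) = Σ [A_n cos(n t/2) + B_n sin(n t/2)] sin(ns)
From y(s,0) = -2sin(4s): A_4=-2. From y_t(s,0) = 2sin(2s), using y_t(s,0) = Σ ω_n B_n sin(ns) with ω_n = n/2: B_2 = 2/1 = 2.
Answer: y(s, t) = 2sin(2s)sin(t) - 2sin(4s)cos(2t)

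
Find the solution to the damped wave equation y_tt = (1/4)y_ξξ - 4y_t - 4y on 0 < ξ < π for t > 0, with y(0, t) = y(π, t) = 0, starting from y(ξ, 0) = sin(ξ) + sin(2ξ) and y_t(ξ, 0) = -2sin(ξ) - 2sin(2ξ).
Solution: Substitute y = exp(-2t)u.
Then y_t = exp(-2t)(u_t - 2u), y_tt = exp(-2t)(u_tt - 4u_t + 4u), y_ξξ = exp(-2t)u_ξξ; substituting and dividing by exp(-2t), the lower-order terms cancel: u_tt = (1/4)u_ξξ (standard wave equation).
Data for u: u(ξ,0) = y(ξ,0) = sin(ξ) + sin(2ξ); u_t(ξ,0) = y_t(ξ,0) + 2y(ξ,0) = 0. The boundary conditions carry over: u(0,t) = u(π,t) = 0.
Separating variables: u = Σ [A_n cos(ω_n t) + B_n sin(ω_n t)] sin(nξ), ω_n = n/2. From ICs: A_1=1, A_2=1.
So u(ξ,t) = sin(ξ)cos(t/2) + sin(2ξ)cos(t), and y(ξ,t) = exp(-2t)u(ξ,t).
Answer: y(ξ, t) = exp(-2t)sin(ξ)cos(t/2) + exp(-2t)sin(2ξ)cos(t)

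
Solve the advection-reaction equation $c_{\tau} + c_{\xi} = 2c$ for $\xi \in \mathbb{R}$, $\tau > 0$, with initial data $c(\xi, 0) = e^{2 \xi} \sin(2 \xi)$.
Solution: Substitute $c = e^{2\xi}u$.
Then $c_{\xi} = e^{2\xi}(u_{\xi} + 2u)$, $c_{\tau} = e^{2\xi}u_{\tau}$; substituting and dividing by $e^{2\xi}$, the lower-order terms cancel: $u_{\tau} + u_{\xi} = 0$ (standard advection equation).
Data for $u$: $u(\xi,0) = e^{-2\xi}c(\xi,0) = \sin(2 \xi)$.
By characteristics ($d\xi/d\tau = 1$), $u(\xi,\tau) = f(\xi - \tau)$ with $f = u( \cdot , 0)$.
So $u(\xi,\tau) = \sin(2 \xi - 2 \tau)$, and $c(\xi,\tau) = e^{2\xi}u(\xi,\tau)$.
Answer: $c(\xi, \tau) = - e^{2 \xi} \sin(2 \tau - 2 \xi)$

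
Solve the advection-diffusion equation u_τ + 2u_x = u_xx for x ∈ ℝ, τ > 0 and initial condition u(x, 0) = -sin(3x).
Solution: Moving frame: η = x - 2τ, σ = τ, u = w(η,σ), so u_τ = w_σ - 2w_η and u_xx = w_ηη.
Hence u_τ + 2u_x = w_σ and the PDE becomes the heat equation w_σ = w_ηη on η ∈ ℝ.
Initial data: w(η,0) = u(η,0) = -sin(3η). Each mode sin(nη) decays as exp(-n²σ) on ℝ, so w(η,σ) = Σ c_n exp(-n²σ) sin(nη) with c_3=-1: w(η,σ) = -exp(-9σ)sin(3η).
Substituting back: u(x,τ) = w(x - 2τ, τ).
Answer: u(x, τ) = -exp(-9τ)sin(3x - 6τ)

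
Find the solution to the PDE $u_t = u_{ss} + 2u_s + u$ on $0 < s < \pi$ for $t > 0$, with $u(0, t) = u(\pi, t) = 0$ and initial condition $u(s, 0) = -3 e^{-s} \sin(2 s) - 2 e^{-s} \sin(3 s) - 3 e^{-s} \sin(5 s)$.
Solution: Substitute $u = e^{-s}w$.
Then $u_s = e^{-s}(w_s - w)$, $u_{ss} = e^{-s}(w_{ss} - 2w_s + w)$, $u_t = e^{-s}w_t$; substituting and dividing by $e^{-s}$, the lower-order terms cancel: $w_t = w_{ss}$ (standard heat equation).
Data for $w$: $w(s,0) = e^{s}u(s,0) = -3 \sin(2 s) - 2 \sin(3 s) - 3 \sin(5 s)$. The boundary conditions carry over: $w(0,t) = w(\pi,t) = 0$.
Separating variables: $w = \sum c_n e^{-n^2t} \sin(ns)$. From $w(s,0) = -3 \sin(2 s) - 2 \sin(3 s) - 3 \sin(5 s)$: $c_2=-3, c_3=-2, c_5=-3$.
So $w(s,t) = -3 e^{-4 t} \sin(2 s) - 2 e^{-9 t} \sin(3 s) - 3 e^{-25 t} \sin(5 s)$, and $u(s,t) = e^{-s}w(s,t)$.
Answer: $u(s, t) = -3 e^{-s} e^{-4 t} \sin(2 s) - 2 e^{-s} e^{-9 t} \sin(3 s) - 3 e^{-s} e^{-25 t} \sin(5 s)$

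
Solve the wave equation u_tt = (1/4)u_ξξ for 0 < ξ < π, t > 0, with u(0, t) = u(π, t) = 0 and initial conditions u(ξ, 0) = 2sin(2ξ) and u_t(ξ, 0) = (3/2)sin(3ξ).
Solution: Separating variables: u = Σ [A_n cos(ω_n t) + B_n sin(ω_n t)] sin(nξ), ω_n = n/2. From ICs (B_n = velocity coefficient / ω_n): A_2=2, B_3=1.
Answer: u(ξ, t) = sin(3t/2)sin(3ξ) + 2sin(2ξ)cos(t)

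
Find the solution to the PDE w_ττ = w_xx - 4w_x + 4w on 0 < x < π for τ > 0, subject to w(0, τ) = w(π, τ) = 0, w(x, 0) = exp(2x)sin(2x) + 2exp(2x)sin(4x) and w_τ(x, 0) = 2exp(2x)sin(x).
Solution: Substitute w = exp(2x)u, i.e. u = exp(-2x)w.
By the product rule, w_x = exp(2x)(u_x + 2u), w_xx = exp(2x)(u_xx + 4u_x + 4u), w_ττ = exp(2x)u_ττ.
Substituting into the PDE and dividing by exp(2x): u_ττ = (u_xx + 4u_x + 4u) - 4(u_x + 2u) + 4u.
The lower-order terms cancel, leaving the standard wave equation u_ττ = u_xx.
Initial data for u: u(x,0) = exp(-2x)w(x,0) = sin(2x) + 2sin(4x); u_τ(x,0) = exp(-2x)w_τ(x,0) = 2sin(x). The boundary conditions carry over: u(0,τ) = u(π,τ) = 0.
Solve for u:
  Using separation of variables u = X(x)T(τ):
  Eigenfunctions: sin(nx), n = 1, 2, 3, ...
  General solution: u(x, τ) = Σ [A_n cos(n τ) + B_n sin(n τ)] sin(nx)
  From u(x,0) = sin(2x) + 2sin(4x): A_2=1, A_4=2. From u_τ(x,0) = 2sin(x), using u_τ(x,0) = Σ ω_n B_n sin(nx) with ω_n = n: B_1 = 2/1 = 2.
Hence u(x,τ) = 2sin(x)sin(τ) + sin(2x)cos(2τ) + 2sin(4x)cos(4τ).
Transform back: w(x,τ) = exp(2x)u(x,τ).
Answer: w(x, τ) = 2exp(2x)sin(x)sin(τ) + exp(2x)sin(2x)cos(2τ) + 2exp(2x)sin(4x)cos(4τ)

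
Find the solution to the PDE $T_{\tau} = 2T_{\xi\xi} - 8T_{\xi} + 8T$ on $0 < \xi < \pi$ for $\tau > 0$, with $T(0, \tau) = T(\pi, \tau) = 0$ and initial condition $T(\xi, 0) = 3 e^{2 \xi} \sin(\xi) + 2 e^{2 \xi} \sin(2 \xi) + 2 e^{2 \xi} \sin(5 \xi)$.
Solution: Substitute $T = e^{2\xi}u$.
Then $T_{\xi} = e^{2\xi}(u_{\xi} + 2u)$, $T_{\xi\xi} = e^{2\xi}(u_{\xi\xi} + 4u_{\xi} + 4u)$, $T_{\tau} = e^{2\xi}u_{\tau}$; substituting and dividing by $e^{2\xi}$, the lower-order terms cancel: $u_{\tau} = 2u_{\xi\xi}$ (standard heat equation).
Data for $u$: $u(\xi,0) = e^{-2\xi}T(\xi,0) = 3 \sin(\xi) + 2 \sin(2 \xi) + 2 \sin(5 \xi)$. The boundary conditions carry over: $u(0,\tau) = u(\pi,\tau) = 0$.
Separating variables: $u = \sum c_n e^{-2n^2\tau} \sin(n\xi)$. From $u(\xi,0) = 3 \sin(\xi) + 2 \sin(2 \xi) + 2 \sin(5 \xi)$: $c_1=3, c_2=2, c_5=2$.
So $u(\xi,\tau) = 3 e^{-2 \tau} \sin(\xi) + 2 e^{-8 \tau} \sin(2 \xi) + 2 e^{-50 \tau} \sin(5 \xi)$, and $T(\xi,\tau) = e^{2\xi}u(\xi,\tau)$.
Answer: $T(\xi, \tau) = 3 e^{-2 \tau} e^{2 \xi} \sin(\xi) + 2 e^{-8 \tau} e^{2 \xi} \sin(2 \xi) + 2 e^{-50 \tau} e^{2 \xi} \sin(5 \xi)$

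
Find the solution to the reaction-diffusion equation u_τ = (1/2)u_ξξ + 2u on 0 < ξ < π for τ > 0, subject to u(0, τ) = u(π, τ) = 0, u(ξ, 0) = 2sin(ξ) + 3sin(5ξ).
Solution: Substitute u = exp(2τ)w.
Then u_τ = exp(2τ)(w_τ + 2w), u_ξξ = exp(2τ)w_ξξ; substituting and dividing by exp(2τ), the lower-order terms cancel: w_τ = (1/2)w_ξξ (standard heat equation).
Data for w: w(ξ,0) = u(ξ,0) = 2sin(ξ) + 3sin(5ξ). The boundary conditions carry over: w(0,τ) = w(π,τ) = 0.
Separating variables: w = Σ c_n exp(-n²τ/2) sin(nξ). From w(ξ,0) = 2sin(ξ) + 3sin(5ξ): c_1=2, c_5=3.
So w(ξ,τ) = 2exp(-τ/2)sin(ξ) + 3exp(-25τ/2)sin(5ξ), and u(ξ,τ) = exp(2τ)w(ξ,τ).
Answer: u(ξ, τ) = 2exp(3τ/2)sin(ξ) + 3exp(-21τ/2)sin(5ξ)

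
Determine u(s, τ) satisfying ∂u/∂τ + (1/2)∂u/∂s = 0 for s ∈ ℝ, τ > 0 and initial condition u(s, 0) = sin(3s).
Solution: By characteristics (ds/dτ = 1/2), u(s,τ) = f(s - (1/2)τ) with f = u(·, 0).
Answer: u(s, τ) = sin(3s - 3τ/2)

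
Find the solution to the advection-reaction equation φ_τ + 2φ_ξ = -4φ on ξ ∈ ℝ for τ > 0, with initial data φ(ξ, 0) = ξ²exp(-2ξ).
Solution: Substitute φ = exp(-2ξ)u.
Then φ_ξ = exp(-2ξ)(u_ξ - 2u), φ_τ = exp(-2ξ)u_τ; substituting and dividing by exp(-2ξ), the lower-order terms cancel: u_τ + 2u_ξ = 0 (standard advection equation).
Data for u: u(ξ,0) = exp(2ξ)φ(ξ,0) = ξ².
By characteristics (dξ/dτ = 2), u(ξ,τ) = f(ξ - 2τ) with f = u(·, 0).
So u(ξ,τ) = ξ² - 4ξτ + 4τ², and φ(ξ,τ) = exp(-2ξ)u(ξ,τ).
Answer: φ(ξ, τ) = ξ²exp(-2ξ) - 4ξτexp(-2ξ) + 4τ²exp(-2ξ)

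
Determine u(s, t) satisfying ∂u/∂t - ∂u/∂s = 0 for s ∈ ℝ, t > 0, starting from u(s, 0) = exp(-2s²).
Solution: By characteristics (ds/dt = -1), u(s,t) = f(s + t) with f = u(·, 0).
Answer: u(s, t) = exp(-2(s + t)²)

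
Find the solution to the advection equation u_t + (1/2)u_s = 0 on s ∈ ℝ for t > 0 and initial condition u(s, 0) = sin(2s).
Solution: By characteristics (ds/dt = 1/2), u(s,t) = f(s - (1/2)t) with f = u(·, 0).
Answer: u(s, t) = sin(2s - t)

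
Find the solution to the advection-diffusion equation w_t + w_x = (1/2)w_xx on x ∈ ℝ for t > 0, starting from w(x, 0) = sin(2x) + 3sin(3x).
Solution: Change to a moving frame: let η = x - t, σ = t and write w(x,t) = u(η,σ).
By the chain rule w_t = u_σ - u_η, w_x = u_η, w_xx = u_ηη.
Then w_t + w_x = u_σ: the advection term cancels and the PDE becomes the heat equation u_σ = (1/2)u_ηη on η ∈ ℝ.
Initial data: u(η,0) = w(η,0) = sin(2η) + 3sin(3η).
On η ∈ ℝ each mode satisfies (sin(nη))″ = -n² sin(nη), so exp(-n²σ/2) sin(nη) solves the heat equation; by superposition u(η,σ) = Σ c_n exp(-n²σ/2) sin(nη).
Reading off the coefficients: c_2=1, c_3=3, so u(η,σ) = exp(-2σ)sin(2η) + 3exp(-9σ/2)sin(3η).
Substituting back η = x - t, σ = t: w(x,t) = u(x - t, t).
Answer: w(x, t) = -exp(-2t)sin(2t - 2x) - 3exp(-9t/2)sin(3t - 3x)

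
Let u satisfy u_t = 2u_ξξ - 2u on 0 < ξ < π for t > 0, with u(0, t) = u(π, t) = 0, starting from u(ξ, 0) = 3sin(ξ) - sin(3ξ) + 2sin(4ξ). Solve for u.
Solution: Substitute u = exp(-2t)w.
Then u_t = exp(-2t)(w_t - 2w), u_ξξ = exp(-2t)w_ξξ; substituting and dividing by exp(-2t), the lower-order terms cancel: w_t = 2w_ξξ (standard heat equation).
Data for w: w(ξ,0) = u(ξ,0) = 3sin(ξ) - sin(3ξ) + 2sin(4ξ). The boundary conditions carry over: w(0,t) = w(π,t) = 0.
Separating variables: w = Σ c_n exp(-2n²t) sin(nξ). From w(ξ,0) = 3sin(ξ) - sin(3ξ) + 2sin(4ξ): c_1=3, c_3=-1, c_4=2.
So w(ξ,t) = 3exp(-2t)sin(ξ) - exp(-18t)sin(3ξ) + 2exp(-32t)sin(4ξ), and u(ξ,t) = exp(-2t)w(ξ,t).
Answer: u(ξ, t) = 3exp(-4t)sin(ξ) - exp(-20t)sin(3ξ) + 2exp(-34t)sin(4ξ)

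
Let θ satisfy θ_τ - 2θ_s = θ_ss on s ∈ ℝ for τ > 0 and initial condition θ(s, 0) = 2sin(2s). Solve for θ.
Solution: Moving frame: η = s + 2τ, σ = τ, θ = u(η,σ), so θ_τ = u_σ + 2u_η and θ_ss = u_ηη.
Hence θ_τ - 2θ_s = u_σ and the PDE becomes the heat equation u_σ = u_ηη on η ∈ ℝ.
Initial data: u(η,0) = θ(η,0) = 2sin(2η). Each mode sin(nη) decays as exp(-n²σ) on ℝ, so u(η,σ) = Σ c_n exp(-n²σ) sin(nη) with c_2=2: u(η,σ) = 2exp(-4σ)sin(2η).
Substituting back: θ(s,τ) = u(s + 2τ, τ).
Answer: θ(s, τ) = 2exp(-4τ)sin(2s + 4τ)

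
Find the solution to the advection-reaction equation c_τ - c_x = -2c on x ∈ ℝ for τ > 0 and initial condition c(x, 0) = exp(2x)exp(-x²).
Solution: Substitute c = exp(2x)u, i.e. u = exp(-2x)c.
By the product rule, c_x = exp(2x)(u_x + 2u), c_τ = exp(2x)u_τ.
Substituting into the PDE and dividing by exp(2x): u_τ - (u_x + 2u) = -2u.
The lower-order terms cancel, leaving the standard advection equation u_τ - u_x = 0.
Initial data for u: u(x,0) = exp(-2x)c(x,0) = exp(-x²).
Solve for u:
  By method of characteristics (waves move left with speed 1):
  Along characteristics x + τ = const, u is constant, so u(x,τ) = f(x + τ) with f = u(·, 0).
Hence u(x,τ) = exp(-(x + τ)²).
Transform back: c(x,τ) = exp(2x)u(x,τ).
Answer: c(x, τ) = exp(2x)exp(-(x + τ)²)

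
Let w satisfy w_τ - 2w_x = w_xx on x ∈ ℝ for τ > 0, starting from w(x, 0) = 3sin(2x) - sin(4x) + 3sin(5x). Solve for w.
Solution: Moving frame: η = x + 2τ, σ = τ, w = u(η,σ), so w_τ = u_σ + 2u_η and w_xx = u_ηη.
Hence w_τ - 2w_x = u_σ and the PDE becomes the heat equation u_σ = u_ηη on η ∈ ℝ.
Initial data: u(η,0) = w(η,0) = 3sin(2η) - sin(4η) + 3sin(5η). Each mode sin(nη) decays as exp(-n²σ) on ℝ, so u(η,σ) = Σ c_n exp(-n²σ) sin(nη) with c_2=3, c_4=-1, c_5=3: u(η,σ) = 3exp(-4σ)sin(2η) - exp(-16σ)sin(4η) + 3exp(-25σ)sin(5η).
Substituting back: w(x,τ) = u(x + 2τ, τ).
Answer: w(x, τ) = 3exp(-4τ)sin(2x + 4τ) - exp(-16τ)sin(4x + 8τ) + 3exp(-25τ)sin(5x + 10τ)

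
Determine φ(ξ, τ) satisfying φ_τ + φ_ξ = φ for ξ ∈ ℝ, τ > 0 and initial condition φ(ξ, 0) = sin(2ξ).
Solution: Substitute φ = exp(τ)u, i.e. u = exp(-τ)φ.
By the product rule, φ_τ = exp(τ)(u_τ + u), φ_ξ = exp(τ)u_ξ.
Substituting into the PDE and dividing by exp(τ): u_τ + u + u_ξ = u.
The lower-order terms cancel, leaving the standard advection equation u_τ + u_ξ = 0.
Initial data for u: u(ξ,0) = φ(ξ,0) = sin(2ξ).
Solve for u:
  By method of characteristics (waves move right with speed 1):
  Along characteristics ξ - τ = const, u is constant, so u(ξ,τ) = f(ξ - τ) with f = u(·, 0).
Hence u(ξ,τ) = sin(2ξ - 2τ).
Transform back: φ(ξ,τ) = exp(τ)u(ξ,τ).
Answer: φ(ξ, τ) = exp(τ)sin(2ξ - 2τ)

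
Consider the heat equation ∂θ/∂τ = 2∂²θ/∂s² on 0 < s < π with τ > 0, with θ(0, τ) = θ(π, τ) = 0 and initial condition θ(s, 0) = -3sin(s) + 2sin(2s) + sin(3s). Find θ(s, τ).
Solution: Using separation of variables θ = X(s)G(τ):
Eigenfunctions: sin(ns), n = 1, 2, 3, ...
General solution: θ(s, τ) = Σ c_n sin(ns) exp(-2n² τ)
Matching θ(s,0) = -3sin(s) + 2sin(2s) + sin(3s) term by term: c_1=-3, c_2=2, c_3=1.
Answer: θ(s, τ) = -3exp(-2τ)sin(s) + 2exp(-8τ)sin(2s) + exp(-18τ)sin(3s)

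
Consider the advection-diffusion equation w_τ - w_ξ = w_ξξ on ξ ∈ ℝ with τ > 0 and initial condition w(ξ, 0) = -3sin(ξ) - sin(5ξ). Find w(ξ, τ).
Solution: Moving frame: η = ξ + τ, σ = τ, w = u(η,σ), so w_τ = u_σ + u_η and w_ξξ = u_ηη.
Hence w_τ - w_ξ = u_σ and the PDE becomes the heat equation u_σ = u_ηη on η ∈ ℝ.
Initial data: u(η,0) = w(η,0) = -3sin(η) - sin(5η). Each mode sin(nη) decays as exp(-n²σ) on ℝ, so u(η,σ) = Σ c_n exp(-n²σ) sin(nη) with c_1=-3, c_5=-1: u(η,σ) = -3exp(-σ)sin(η) - exp(-25σ)sin(5η).
Substituting back: w(ξ,τ) = u(ξ + τ, τ).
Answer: w(ξ, τ) = -3exp(-τ)sin(ξ + τ) - exp(-25τ)sin(5ξ + 5τ)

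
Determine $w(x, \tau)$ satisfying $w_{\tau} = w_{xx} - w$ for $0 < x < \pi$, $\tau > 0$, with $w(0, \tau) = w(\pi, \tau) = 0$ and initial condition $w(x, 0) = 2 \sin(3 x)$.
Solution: Substitute $w = e^{-\tau}u$.
Then $w_{\tau} = e^{-\tau}(u_{\tau} - u)$, $w_{xx} = e^{-\tau}u_{xx}$; substituting and dividing by $e^{-\tau}$, the lower-order terms cancel: $u_{\tau} = u_{xx}$ (standard heat equation).
Data for $u$: $u(x,0) = w(x,0) = 2 \sin(3 x)$. The boundary conditions carry over: $u(0,\tau) = u(\pi,\tau) = 0$.
Separating variables: $u = \sum c_n e^{-n^2\tau} \sin(nx)$. From $u(x,0) = 2 \sin(3 x)$: $c_3=2$.
So $u(x,\tau) = 2 e^{-9 \tau} \sin(3 x)$, and $w(x,\tau) = e^{-\tau}u(x,\tau)$.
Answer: $w(x, \tau) = 2 e^{-10 \tau} \sin(3 x)$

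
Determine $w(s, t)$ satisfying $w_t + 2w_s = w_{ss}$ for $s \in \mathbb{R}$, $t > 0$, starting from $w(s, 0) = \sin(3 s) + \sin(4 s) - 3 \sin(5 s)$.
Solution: Change to a moving frame: let $\eta = s - 2t$, $\sigma = t$ and write $w(s,t) = u(\eta,\sigma)$.
By the chain rule $w_t = u_{\sigma} - 2u_{\eta}$, $w_s = u_{\eta}$, $w_{ss} = u_{\eta\eta}$.
Then $w_t + 2w_s = u_{\sigma}$: the advection term cancels and the PDE becomes the heat equation $u_{\sigma} = u_{\eta\eta}$ on $\eta \in \mathbb{R}$.
Initial data: $u(\eta,0) = w(\eta,0) = \sin(3 \eta) + \sin(4 \eta) - 3 \sin(5 \eta)$.
On $\eta \in \mathbb{R}$ each mode satisfies $(\sin(n\eta))'' = -n^2 \sin(n\eta)$, so $e^{-n^2\sigma} \sin(n\eta)$ solves the heat equation; by superposition $u(\eta,\sigma) = \sum c_n e^{-n^2\sigma} \sin(n\eta)$.
Reading off the coefficients: $c_3=1, c_4=1, c_5=-3$, so $u(\eta,\sigma) = e^{-9 \sigma} \sin(3 \eta) + e^{-16 \sigma} \sin(4 \eta) - 3 e^{-25 \sigma} \sin(5 \eta)$.
Substituting back $\eta = s - 2t$, $\sigma = t$: $w(s,t) = u(s - 2t, t)$.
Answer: $w(s, t) = e^{-9 t} \sin(3 s - 6 t) + e^{-16 t} \sin(4 s - 8 t) - 3 e^{-25 t} \sin(5 s - 10 t)$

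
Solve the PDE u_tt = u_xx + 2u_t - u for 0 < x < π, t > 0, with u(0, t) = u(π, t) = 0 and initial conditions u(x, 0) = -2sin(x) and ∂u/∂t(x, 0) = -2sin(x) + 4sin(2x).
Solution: Substitute u = exp(t)w, i.e. w = exp(-t)u.
By the product rule, u_t = exp(t)(w_t + w), u_tt = exp(t)(w_tt + 2w_t + w), u_xx = exp(t)w_xx.
Substituting into the PDE and dividing by exp(t): w_tt + 2w_t + w = w_xx + 2(w_t + w) - w.
The lower-order terms cancel, leaving the standard wave equation w_tt = w_xx.
Initial data for w: w(x,0) = u(x,0) = -2sin(x); w_t(x,0) = u_t(x,0) - u(x,0) = 4sin(2x). The boundary conditions carry over: w(0,t) = w(π,t) = 0.
Solve for w:
  Using separation of variables w = X(x)T(t):
  Eigenfunctions: sin(nx), n = 1, 2, 3, ...
  General solution: w(x, t) = Σ [A_n cos(n t) + B_n sin(n t)] sin(nx)
  From w(x,0) = -2sin(x): A_1=-2. From w_t(x,0) = 4sin(2x), using w_t(x,0) = Σ ω_n B_n sin(nx) with ω_n = n: B_2 = 4/2 = 2.
Hence w(x,t) = 2sin(2t)sin(2x) - 2sin(x)cos(t).
Transform back: u(x,t) = exp(t)w(x,t).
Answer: u(x, t) = 2exp(t)sin(2t)sin(2x) - 2exp(t)sin(x)cos(t)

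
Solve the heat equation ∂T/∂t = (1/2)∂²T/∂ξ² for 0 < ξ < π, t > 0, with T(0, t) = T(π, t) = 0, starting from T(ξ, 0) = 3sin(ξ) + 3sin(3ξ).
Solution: Separating variables: T = Σ c_n exp(-n²t/2) sin(nξ). From T(ξ,0) = 3sin(ξ) + 3sin(3ξ): c_1=3, c_3=3.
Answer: T(ξ, t) = 3exp(-t/2)sin(ξ) + 3exp(-9t/2)sin(3ξ)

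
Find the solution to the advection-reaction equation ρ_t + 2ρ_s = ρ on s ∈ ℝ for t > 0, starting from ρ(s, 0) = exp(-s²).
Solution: Substitute ρ = exp(t)u, i.e. u = exp(-t)ρ.
By the product rule, ρ_t = exp(t)(u_t + u), ρ_s = exp(t)u_s.
Substituting into the PDE and dividing by exp(t): u_t + u + 2u_s = u.
The lower-order terms cancel, leaving the standard advection equation u_t + 2u_s = 0.
Initial data for u: u(s,0) = ρ(s,0) = exp(-s²).
Solve for u:
  By method of characteristics (waves move right with speed 2):
  Along characteristics s - 2t = const, u is constant, so u(s,t) = f(s - 2t) with f = u(·, 0).
Hence u(s,t) = exp(-(s - 2t)²).
Transform back: ρ(s,t) = exp(t)u(s,t).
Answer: ρ(s, t) = exp(t)exp(-(s - 2t)²)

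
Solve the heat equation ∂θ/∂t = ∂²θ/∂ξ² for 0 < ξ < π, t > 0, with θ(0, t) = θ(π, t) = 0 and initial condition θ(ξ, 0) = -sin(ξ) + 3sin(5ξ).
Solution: Separating variables: θ = Σ c_n exp(-n²t) sin(nξ). From θ(ξ,0) = -sin(ξ) + 3sin(5ξ): c_1=-1, c_5=3.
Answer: θ(ξ, t) = -exp(-t)sin(ξ) + 3exp(-25t)sin(5ξ)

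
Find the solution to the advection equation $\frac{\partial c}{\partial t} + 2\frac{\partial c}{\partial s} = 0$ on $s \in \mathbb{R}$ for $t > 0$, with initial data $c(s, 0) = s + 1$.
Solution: By characteristics ($ds/dt = 2$), $c(s,t) = f(s - 2t)$ with $f = c( \cdot , 0)$.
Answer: $c(s, t) = s - 2 t + 1$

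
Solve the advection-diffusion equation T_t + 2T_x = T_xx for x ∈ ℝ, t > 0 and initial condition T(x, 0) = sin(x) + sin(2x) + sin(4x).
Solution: Change to a moving frame: let η = x - 2t, σ = t and write T(x,t) = u(η,σ).
By the chain rule T_t = u_σ - 2u_η, T_x = u_η, T_xx = u_ηη.
Then T_t + 2T_x = u_σ: the advection term cancels and the PDE becomes the heat equation u_σ = u_ηη on η ∈ ℝ.
Initial data: u(η,0) = T(η,0) = sin(η) + sin(2η) + sin(4η).
On η ∈ ℝ each mode satisfies (sin(nη))″ = -n² sin(nη), so exp(-n²σ) sin(nη) solves the heat equation; by superposition u(η,σ) = Σ c_n exp(-n²σ) sin(nη).
Reading off the coefficients: c_1=1, c_2=1, c_4=1, so u(η,σ) = exp(-σ)sin(η) + exp(-4σ)sin(2η) + exp(-16σ)sin(4η).
Substituting back η = x - 2t, σ = t: T(x,t) = u(x - 2t, t).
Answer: T(x, t) = -exp(-t)sin(2t - x) - exp(-4t)sin(4t - 2x) - exp(-16t)sin(8t - 4x)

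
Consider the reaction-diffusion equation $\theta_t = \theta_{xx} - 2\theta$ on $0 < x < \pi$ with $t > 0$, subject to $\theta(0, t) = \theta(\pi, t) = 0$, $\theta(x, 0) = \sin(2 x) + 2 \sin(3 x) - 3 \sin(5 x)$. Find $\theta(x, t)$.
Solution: Substitute $\theta = e^{-2t}u$, i.e. $u = e^{2t}\theta$.
By the product rule, $\theta_t = e^{-2t}(u_t - 2u)$, $\theta_{xx} = e^{-2t}u_{xx}$.
Substituting into the PDE and dividing by $e^{-2t}$: $u_t - 2u = u_{xx} - 2u$.
The lower-order terms cancel, leaving the standard heat equation $u_t = u_{xx}$.
Initial data for $u$: $u(x,0) = \theta(x,0) = \sin(2 x) + 2 \sin(3 x) - 3 \sin(5 x)$. The boundary conditions carry over: $u(0,t) = u(\pi,t) = 0$.
Solve for $u$:
  Using separation of variables $u = X(x)G(t)$:
  Eigenfunctions: $\sin(nx)$, $n = 1, 2, 3, \ldots$
  General solution: $u(x, t) = \sum c_n \sin(nx) e^{-n^2 t}$
  Matching $u(x,0) = \sin(2 x) + 2 \sin(3 x) - 3 \sin(5 x)$ term by term: $c_2=1, c_3=2, c_5=-3$.
Hence $u(x,t) = e^{-4 t} \sin(2 x) + 2 e^{-9 t} \sin(3 x) - 3 e^{-25 t} \sin(5 x)$.
Transform back: $\theta(x,t) = e^{-2t}u(x,t)$.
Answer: $\theta(x, t) = e^{-6 t} \sin(2 x) + 2 e^{-11 t} \sin(3 x) - 3 e^{-27 t} \sin(5 x)$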